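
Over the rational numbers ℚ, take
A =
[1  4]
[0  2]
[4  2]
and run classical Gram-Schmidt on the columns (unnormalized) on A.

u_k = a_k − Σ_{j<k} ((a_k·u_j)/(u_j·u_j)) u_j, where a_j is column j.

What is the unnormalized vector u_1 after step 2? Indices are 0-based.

Step 1: u_0 = a_0 = (1, 0, 4).
Step 2: u_1 = a_1 − (12/17)·u_0 = (56/17, 2, -14/17).

u_1 = (56/17, 2, -14/17)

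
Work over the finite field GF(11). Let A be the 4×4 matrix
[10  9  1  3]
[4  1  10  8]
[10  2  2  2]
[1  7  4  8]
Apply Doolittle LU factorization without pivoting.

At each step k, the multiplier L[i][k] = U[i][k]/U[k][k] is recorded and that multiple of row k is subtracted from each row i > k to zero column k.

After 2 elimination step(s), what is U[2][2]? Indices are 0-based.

U[2][2] = 9

[col 0] pivot 10
  R1 -= 7*R0 → (0, 4, 3, 9)  (L[1][0] := 7)
  R2 -= 1*R0 → (0, 4, 1, 10)  (L[2][0] := 1)
  R3 -= 10*R0 → (0, 5, 5, 0)  (L[3][0] := 10)
[col 1] pivot 4
  R2 -= 1*R1 → (0, 0, 9, 1)  (L[2][1] := 1)
  R3 -= 4*R1 → (0, 0, 4, 8)  (L[3][1] := 4)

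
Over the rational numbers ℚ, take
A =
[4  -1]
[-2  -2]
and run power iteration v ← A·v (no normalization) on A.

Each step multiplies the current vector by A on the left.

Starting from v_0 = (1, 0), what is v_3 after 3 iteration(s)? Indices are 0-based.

v_0 = (1, 0).
v_1 = A·v_0 = (4, -2).
v_2 = A·v_1 = (18, -4).
v_3 = A·v_2 = (76, -28).

v_3 = (76, -28)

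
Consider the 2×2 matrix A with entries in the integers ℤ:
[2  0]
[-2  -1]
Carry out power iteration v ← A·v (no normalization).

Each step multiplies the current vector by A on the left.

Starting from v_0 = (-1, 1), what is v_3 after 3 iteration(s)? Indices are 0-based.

v_3 = (-8, 5)

v_0 = (-1, 1).
v_1 = A·v_0 = (-2, 1).
v_2 = A·v_1 = (-4, 3).
v_3 = A·v_2 = (-8, 5).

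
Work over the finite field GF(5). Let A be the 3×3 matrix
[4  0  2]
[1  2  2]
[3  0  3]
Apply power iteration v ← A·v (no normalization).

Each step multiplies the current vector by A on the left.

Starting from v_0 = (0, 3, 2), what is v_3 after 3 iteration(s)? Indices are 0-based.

v_3 = (2, 0, 4)

v_0 = (0, 3, 2).
v_1 = A·v_0 = (4, 0, 1).
v_2 = A·v_1 = (3, 1, 0).
v_3 = A·v_2 = (2, 0, 4).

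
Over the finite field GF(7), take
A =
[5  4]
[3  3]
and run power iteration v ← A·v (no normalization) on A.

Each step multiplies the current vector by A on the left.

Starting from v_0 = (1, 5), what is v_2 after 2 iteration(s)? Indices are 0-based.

v_2 = (1, 3)

v_0 = (1, 5).
v_1 = A·v_0 = (4, 4).
v_2 = A·v_1 = (1, 3).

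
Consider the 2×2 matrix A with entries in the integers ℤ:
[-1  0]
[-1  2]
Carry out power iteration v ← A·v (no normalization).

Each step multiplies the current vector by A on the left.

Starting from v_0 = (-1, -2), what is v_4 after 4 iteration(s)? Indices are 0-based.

v_0 = (-1, -2).
v_1 = A·v_0 = (1, -3).
v_2 = A·v_1 = (-1, -7).
v_3 = A·v_2 = (1, -13).
v_4 = A·v_3 = (-1, -27).

v_4 = (-1, -27)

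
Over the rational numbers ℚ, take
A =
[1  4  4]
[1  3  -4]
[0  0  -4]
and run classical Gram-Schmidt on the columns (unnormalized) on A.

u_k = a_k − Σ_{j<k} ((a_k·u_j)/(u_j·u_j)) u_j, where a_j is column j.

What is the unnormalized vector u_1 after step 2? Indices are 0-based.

Step 1: u_0 = a_0 = (1, 1, 0).
Step 2: u_1 = a_1 − (7/2)·u_0 = (1/2, -1/2, 0).

u_1 = (1/2, -1/2, 0)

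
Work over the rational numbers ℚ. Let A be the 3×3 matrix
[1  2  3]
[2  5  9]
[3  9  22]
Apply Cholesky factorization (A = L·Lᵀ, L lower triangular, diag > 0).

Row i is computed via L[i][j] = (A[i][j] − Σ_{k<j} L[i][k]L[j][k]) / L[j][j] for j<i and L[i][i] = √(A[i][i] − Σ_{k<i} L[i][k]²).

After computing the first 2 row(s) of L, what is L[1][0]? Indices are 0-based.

L[1][0] = 2

Step 1: L[0][0] = √(1) = 1.
  L[1][0] = (2) / L[0][0] = 2.
Step 2: L[1][1] = √(1) = 1.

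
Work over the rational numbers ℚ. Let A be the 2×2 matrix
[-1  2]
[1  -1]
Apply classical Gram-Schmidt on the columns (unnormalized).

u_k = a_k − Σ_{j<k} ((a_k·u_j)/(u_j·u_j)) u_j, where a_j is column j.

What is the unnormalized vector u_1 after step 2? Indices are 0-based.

Step 1: u_0 = a_0 = (-1, 1).
Step 2: u_1 = a_1 − (-3/2)·u_0 = (1/2, 1/2).

u_1 = (1/2, 1/2)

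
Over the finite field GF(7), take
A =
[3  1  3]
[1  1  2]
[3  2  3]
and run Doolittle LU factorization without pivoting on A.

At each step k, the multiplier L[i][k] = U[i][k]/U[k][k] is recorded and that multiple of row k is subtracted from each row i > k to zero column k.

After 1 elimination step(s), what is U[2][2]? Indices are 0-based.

[col 0] pivot 3
  R1 -= 5*R0 → (0, 3, 1)  (L[1][0] := 5)
  R2 -= 1*R0 → (0, 1, 0)  (L[2][0] := 1)

U[2][2] = 0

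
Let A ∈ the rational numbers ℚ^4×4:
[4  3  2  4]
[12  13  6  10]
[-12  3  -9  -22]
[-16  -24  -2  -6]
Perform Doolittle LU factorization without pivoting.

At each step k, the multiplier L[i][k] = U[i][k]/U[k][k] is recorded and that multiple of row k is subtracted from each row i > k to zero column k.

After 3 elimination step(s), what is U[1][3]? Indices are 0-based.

k=0: U[0][0]=4
  eliminate (1,0): mult=3, new row 1: (0, 4, 0, -2); set L[1][0]=3
  eliminate (2,0): mult=-3, new row 2: (0, 12, -3, -10); set L[2][0]=-3
  eliminate (3,0): mult=-4, new row 3: (0, -12, 6, 10); set L[3][0]=-4
k=1: U[1][1]=4
  eliminate (2,1): mult=3, new row 2: (0, 0, -3, -4); set L[2][1]=3
  eliminate (3,1): mult=-3, new row 3: (0, 0, 6, 4); set L[3][1]=-3
k=2: U[2][2]=-3
  eliminate (3,2): mult=-2, new row 3: (0, 0, 0, -4); set L[3][2]=-2

U[1][3] = -2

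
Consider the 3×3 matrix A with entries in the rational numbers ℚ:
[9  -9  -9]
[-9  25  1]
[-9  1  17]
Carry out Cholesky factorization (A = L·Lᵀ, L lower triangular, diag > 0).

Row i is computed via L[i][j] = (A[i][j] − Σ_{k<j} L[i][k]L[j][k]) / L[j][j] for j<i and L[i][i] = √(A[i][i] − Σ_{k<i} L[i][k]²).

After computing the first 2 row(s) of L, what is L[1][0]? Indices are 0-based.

Step 1: L[0][0] = √(9) = 3.
  L[1][0] = (-9) / L[0][0] = -3.
Step 2: L[1][1] = √(16) = 4.

L[1][0] = -3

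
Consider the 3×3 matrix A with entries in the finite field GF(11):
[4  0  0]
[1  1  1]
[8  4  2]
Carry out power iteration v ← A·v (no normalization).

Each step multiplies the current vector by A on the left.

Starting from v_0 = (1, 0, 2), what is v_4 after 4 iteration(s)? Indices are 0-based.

v_0 = (1, 0, 2).
v_1 = A·v_0 = (4, 3, 1).
v_2 = A·v_1 = (5, 8, 2).
v_3 = A·v_2 = (9, 4, 10).
v_4 = A·v_3 = (3, 1, 9).

v_4 = (3, 1, 9)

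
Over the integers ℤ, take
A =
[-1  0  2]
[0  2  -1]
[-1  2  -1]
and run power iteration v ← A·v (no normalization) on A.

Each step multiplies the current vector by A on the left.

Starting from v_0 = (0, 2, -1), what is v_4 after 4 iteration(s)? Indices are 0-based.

v_4 = (-20, 15, 13)

v_0 = (0, 2, -1).
v_1 = A·v_0 = (-2, 5, 5).
v_2 = A·v_1 = (12, 5, 7).
v_3 = A·v_2 = (2, 3, -9).
v_4 = A·v_3 = (-20, 15, 13).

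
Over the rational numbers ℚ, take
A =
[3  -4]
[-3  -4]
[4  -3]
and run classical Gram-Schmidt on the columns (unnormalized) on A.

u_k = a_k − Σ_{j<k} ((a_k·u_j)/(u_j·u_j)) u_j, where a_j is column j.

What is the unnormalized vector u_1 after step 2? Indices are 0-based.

u_1 = (-50/17, -86/17, -27/17)

Step 1: u_0 = a_0 = (3, -3, 4).
Step 2: u_1 = a_1 − (-6/17)·u_0 = (-50/17, -86/17, -27/17).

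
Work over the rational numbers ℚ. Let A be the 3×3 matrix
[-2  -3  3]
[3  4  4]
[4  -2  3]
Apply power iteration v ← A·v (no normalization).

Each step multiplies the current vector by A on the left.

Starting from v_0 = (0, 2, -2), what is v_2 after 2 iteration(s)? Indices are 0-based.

v_2 = (-6, -76, -78)

v_0 = (0, 2, -2).
v_1 = A·v_0 = (-12, 0, -10).
v_2 = A·v_1 = (-6, -76, -78).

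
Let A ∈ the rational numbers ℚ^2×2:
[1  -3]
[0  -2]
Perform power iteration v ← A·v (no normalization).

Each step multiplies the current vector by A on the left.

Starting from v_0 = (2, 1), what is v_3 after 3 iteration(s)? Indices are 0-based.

v_3 = (-7, -8)

v_0 = (2, 1).
v_1 = A·v_0 = (-1, -2).
v_2 = A·v_1 = (5, 4).
v_3 = A·v_2 = (-7, -8).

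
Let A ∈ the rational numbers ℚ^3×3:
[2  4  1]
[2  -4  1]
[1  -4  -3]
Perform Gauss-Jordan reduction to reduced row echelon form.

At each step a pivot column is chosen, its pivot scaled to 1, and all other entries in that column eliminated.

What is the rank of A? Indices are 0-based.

rank = 3

step 1: normalize row 0 (÷2) = (1, 2, 1/2)
  row 1: subtract 2×row0 = (0, -8, 0)
  row 2: subtract 1×row0 = (0, -6, -7/2)
step 2: normalize row 1 (÷-8) = (0, 1, 0)
  row 0: subtract 2×row1 = (1, 0, 1/2)
  row 2: subtract -6×row1 = (0, 0, -7/2)
step 3: normalize row 2 (÷-7/2) = (0, 0, 1)
  row 0: subtract 1/2×row2 = (1, 0, 0)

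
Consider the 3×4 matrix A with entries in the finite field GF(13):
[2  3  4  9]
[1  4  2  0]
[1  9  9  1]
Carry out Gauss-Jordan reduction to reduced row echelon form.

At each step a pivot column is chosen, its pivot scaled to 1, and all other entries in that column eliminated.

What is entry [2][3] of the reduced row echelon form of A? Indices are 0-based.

pivot(0,0)=2: scale R0 → (1, 8, 2, 11)
  clear (1,0): R1 −= (1)R0 → (0, 9, 0, 2)
  clear (2,0): R2 −= (1)R0 → (0, 1, 7, 3)
pivot(1,1)=9: scale R1 → (0, 1, 0, 6)
  clear (0,1): R0 −= (8)R1 → (1, 0, 2, 2)
  clear (2,1): R2 −= (1)R1 → (0, 0, 7, 10)
pivot(2,2)=7: scale R2 → (0, 0, 1, 7)
  clear (0,2): R0 −= (2)R2 → (1, 0, 0, 1)

M[2][3] = 7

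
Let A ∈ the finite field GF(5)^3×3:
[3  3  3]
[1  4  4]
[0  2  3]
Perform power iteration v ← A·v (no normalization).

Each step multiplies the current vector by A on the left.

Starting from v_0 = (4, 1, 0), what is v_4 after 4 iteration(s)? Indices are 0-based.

v_0 = (4, 1, 0).
v_1 = A·v_0 = (0, 3, 2).
v_2 = A·v_1 = (0, 0, 2).
v_3 = A·v_2 = (1, 3, 1).
v_4 = A·v_3 = (0, 2, 4).

v_4 = (0, 2, 4)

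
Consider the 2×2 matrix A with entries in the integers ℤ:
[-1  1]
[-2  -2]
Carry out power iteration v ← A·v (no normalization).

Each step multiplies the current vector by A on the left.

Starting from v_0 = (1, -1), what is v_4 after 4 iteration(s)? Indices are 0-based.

v_0 = (1, -1).
v_1 = A·v_0 = (-2, 0).
v_2 = A·v_1 = (2, 4).
v_3 = A·v_2 = (2, -12).
v_4 = A·v_3 = (-14, 20).

v_4 = (-14, 20)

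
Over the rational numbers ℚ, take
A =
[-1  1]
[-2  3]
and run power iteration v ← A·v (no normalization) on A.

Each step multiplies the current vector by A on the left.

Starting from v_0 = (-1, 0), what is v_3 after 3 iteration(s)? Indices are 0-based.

v_3 = (3, 10)

v_0 = (-1, 0).
v_1 = A·v_0 = (1, 2).
v_2 = A·v_1 = (1, 4).
v_3 = A·v_2 = (3, 10).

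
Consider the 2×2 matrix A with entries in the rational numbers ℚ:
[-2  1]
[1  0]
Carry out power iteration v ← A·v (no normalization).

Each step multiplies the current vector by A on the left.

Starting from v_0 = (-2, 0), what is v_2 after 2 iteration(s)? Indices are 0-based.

v_2 = (-10, 4)

v_0 = (-2, 0).
v_1 = A·v_0 = (4, -2).
v_2 = A·v_1 = (-10, 4).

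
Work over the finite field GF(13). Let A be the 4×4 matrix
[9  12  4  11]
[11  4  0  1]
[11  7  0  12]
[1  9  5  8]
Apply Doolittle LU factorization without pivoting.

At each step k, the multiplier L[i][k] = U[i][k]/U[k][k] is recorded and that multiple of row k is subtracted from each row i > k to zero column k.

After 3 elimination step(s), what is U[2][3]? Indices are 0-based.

U[2][3] = 1

k=0: U[0][0]=9
  eliminate (1,0): mult=7, new row 1: (0, 11, 11, 2); set L[1][0]=7
  eliminate (2,0): mult=7, new row 2: (0, 1, 11, 0); set L[2][0]=7
  eliminate (3,0): mult=3, new row 3: (0, 12, 6, 1); set L[3][0]=3
k=1: U[1][1]=11
  eliminate (2,1): mult=6, new row 2: (0, 0, 10, 1); set L[2][1]=6
  eliminate (3,1): mult=7, new row 3: (0, 0, 7, 0); set L[3][1]=7
k=2: U[2][2]=10
  eliminate (3,2): mult=2, new row 3: (0, 0, 0, 11); set L[3][2]=2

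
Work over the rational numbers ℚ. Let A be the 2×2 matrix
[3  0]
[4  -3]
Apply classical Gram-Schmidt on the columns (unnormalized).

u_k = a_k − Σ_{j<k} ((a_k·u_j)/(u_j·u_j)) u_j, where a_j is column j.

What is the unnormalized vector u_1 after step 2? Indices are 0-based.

Step 1: u_0 = a_0 = (3, 4).
Step 2: u_1 = a_1 − (-12/25)·u_0 = (36/25, -27/25).

u_1 = (36/25, -27/25)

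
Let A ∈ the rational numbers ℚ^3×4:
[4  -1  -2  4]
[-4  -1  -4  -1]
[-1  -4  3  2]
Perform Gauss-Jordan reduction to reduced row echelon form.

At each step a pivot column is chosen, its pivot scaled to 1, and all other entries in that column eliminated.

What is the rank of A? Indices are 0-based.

[1] R0 /= 4  ⇒  (1, -1/4, -1/2, 1)
     R1 -= -4·R0  ⇒  (0, -2, -6, 3)
     R2 -= -1·R0  ⇒  (0, -17/4, 5/2, 3)
[2] R1 /= -2  ⇒  (0, 1, 3, -3/2)
     R0 -= -1/4·R1  ⇒  (1, 0, 1/4, 5/8)
     R2 -= -17/4·R1  ⇒  (0, 0, 61/4, -27/8)
[3] R2 /= 61/4  ⇒  (0, 0, 1, -27/122)
     R0 -= 1/4·R2  ⇒  (1, 0, 0, 83/122)
     R1 -= 3·R2  ⇒  (0, 1, 0, -51/61)

rank = 3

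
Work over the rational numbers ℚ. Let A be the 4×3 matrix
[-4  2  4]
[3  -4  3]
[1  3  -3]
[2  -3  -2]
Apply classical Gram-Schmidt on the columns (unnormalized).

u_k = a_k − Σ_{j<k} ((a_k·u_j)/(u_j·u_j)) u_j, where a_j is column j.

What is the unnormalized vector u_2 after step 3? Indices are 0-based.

u_2 = (736/611, 1784/611, 456/611, -1432/611)

Step 1: u_0 = a_0 = (-4, 3, 1, 2).
Step 2: u_1 = a_1 − (-23/30)·u_0 = (-16/15, -17/10, 113/30, -22/15).
Step 3: u_2 = a_2 − (-7/15)·u_0 − (-532/611)·u_1 = (736/611, 1784/611, 456/611, -1432/611).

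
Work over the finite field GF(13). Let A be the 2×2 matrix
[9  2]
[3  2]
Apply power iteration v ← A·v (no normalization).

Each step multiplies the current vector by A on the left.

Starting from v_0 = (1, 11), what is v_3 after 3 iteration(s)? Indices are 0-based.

v_3 = (10, 12)

v_0 = (1, 11).
v_1 = A·v_0 = (5, 12).
v_2 = A·v_1 = (4, 0).
v_3 = A·v_2 = (10, 12).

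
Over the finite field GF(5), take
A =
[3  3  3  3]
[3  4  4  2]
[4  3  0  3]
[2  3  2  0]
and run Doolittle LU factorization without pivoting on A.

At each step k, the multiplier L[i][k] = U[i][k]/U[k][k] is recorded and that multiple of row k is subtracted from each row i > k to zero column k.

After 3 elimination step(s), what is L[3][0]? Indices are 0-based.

L[3][0] = 4

[col 0] pivot 3
  R1 -= 1*R0 → (0, 1, 1, 4)  (L[1][0] := 1)
  R2 -= 3*R0 → (0, 4, 1, 4)  (L[2][0] := 3)
  R3 -= 4*R0 → (0, 1, 0, 3)  (L[3][0] := 4)
[col 1] pivot 1
  R2 -= 4*R1 → (0, 0, 2, 3)  (L[2][1] := 4)
  R3 -= 1*R1 → (0, 0, 4, 4)  (L[3][1] := 1)
[col 2] pivot 2
  R3 -= 2*R2 → (0, 0, 0, 3)  (L[3][2] := 2)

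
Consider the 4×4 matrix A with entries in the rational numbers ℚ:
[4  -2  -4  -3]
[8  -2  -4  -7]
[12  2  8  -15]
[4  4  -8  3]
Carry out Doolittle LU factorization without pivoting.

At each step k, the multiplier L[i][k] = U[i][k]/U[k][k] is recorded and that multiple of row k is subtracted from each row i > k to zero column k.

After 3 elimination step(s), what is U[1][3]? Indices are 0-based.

k=0: U[0][0]=4
  eliminate (1,0): mult=2, new row 1: (0, 2, 4, -1); set L[1][0]=2
  eliminate (2,0): mult=3, new row 2: (0, 8, 20, -6); set L[2][0]=3
  eliminate (3,0): mult=1, new row 3: (0, 6, -4, 6); set L[3][0]=1
k=1: U[1][1]=2
  eliminate (2,1): mult=4, new row 2: (0, 0, 4, -2); set L[2][1]=4
  eliminate (3,1): mult=3, new row 3: (0, 0, -16, 9); set L[3][1]=3
k=2: U[2][2]=4
  eliminate (3,2): mult=-4, new row 3: (0, 0, 0, 1); set L[3][2]=-4

U[1][3] = -1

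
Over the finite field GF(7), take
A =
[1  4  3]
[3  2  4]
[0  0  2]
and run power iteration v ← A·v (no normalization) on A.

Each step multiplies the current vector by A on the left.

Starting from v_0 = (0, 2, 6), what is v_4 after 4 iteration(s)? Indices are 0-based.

v_0 = (0, 2, 6).
v_1 = A·v_0 = (5, 0, 5).
v_2 = A·v_1 = (6, 0, 3).
v_3 = A·v_2 = (1, 2, 6).
v_4 = A·v_3 = (6, 3, 5).

v_4 = (6, 3, 5)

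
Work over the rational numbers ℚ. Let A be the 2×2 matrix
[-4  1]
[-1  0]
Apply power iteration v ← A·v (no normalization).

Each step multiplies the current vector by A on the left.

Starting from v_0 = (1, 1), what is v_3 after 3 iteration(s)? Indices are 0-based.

v_0 = (1, 1).
v_1 = A·v_0 = (-3, -1).
v_2 = A·v_1 = (11, 3).
v_3 = A·v_2 = (-41, -11).

v_3 = (-41, -11)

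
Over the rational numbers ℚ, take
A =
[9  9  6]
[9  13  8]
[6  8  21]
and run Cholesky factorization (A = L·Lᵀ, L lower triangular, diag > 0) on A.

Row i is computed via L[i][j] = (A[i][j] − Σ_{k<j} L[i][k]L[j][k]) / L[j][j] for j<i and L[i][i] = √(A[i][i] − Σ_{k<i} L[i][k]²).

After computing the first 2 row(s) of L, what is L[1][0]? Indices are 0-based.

L[1][0] = 3

Step 1: L[0][0] = √(9) = 3.
  L[1][0] = (9) / L[0][0] = 3.
Step 2: L[1][1] = √(4) = 2.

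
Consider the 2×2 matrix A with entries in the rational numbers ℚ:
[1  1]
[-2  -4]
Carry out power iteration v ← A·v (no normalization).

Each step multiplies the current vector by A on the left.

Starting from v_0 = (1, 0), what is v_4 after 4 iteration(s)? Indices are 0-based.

v_0 = (1, 0).
v_1 = A·v_0 = (1, -2).
v_2 = A·v_1 = (-1, 6).
v_3 = A·v_2 = (5, -22).
v_4 = A·v_3 = (-17, 78).

v_4 = (-17, 78)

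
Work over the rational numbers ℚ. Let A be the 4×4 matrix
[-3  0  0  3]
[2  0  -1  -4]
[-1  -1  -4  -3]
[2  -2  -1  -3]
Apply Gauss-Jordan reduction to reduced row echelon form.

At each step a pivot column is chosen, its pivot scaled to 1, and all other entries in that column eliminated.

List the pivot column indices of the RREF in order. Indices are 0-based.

pivot columns: 0, 1, 2, 3

step 1: normalize row 0 (÷-3) = (1, 0, 0, -1)
  row 1: subtract 2×row0 = (0, 0, -1, -2)
  row 2: subtract -1×row0 = (0, -1, -4, -4)
  row 3: subtract 2×row0 = (0, -2, -1, -1)
step 2: exchange rows 1,2
step 2: normalize row 1 (÷-1) = (0, 1, 4, 4)
  row 3: subtract -2×row1 = (0, 0, 7, 7)
step 3: normalize row 2 (÷-1) = (0, 0, 1, 2)
  row 1: subtract 4×row2 = (0, 1, 0, -4)
  row 3: subtract 7×row2 = (0, 0, 0, -7)
step 4: normalize row 3 (÷-7) = (0, 0, 0, 1)
  row 0: subtract -1×row3 = (1, 0, 0, 0)
  row 1: subtract -4×row3 = (0, 1, 0, 0)
  row 2: subtract 2×row3 = (0, 0, 1, 0)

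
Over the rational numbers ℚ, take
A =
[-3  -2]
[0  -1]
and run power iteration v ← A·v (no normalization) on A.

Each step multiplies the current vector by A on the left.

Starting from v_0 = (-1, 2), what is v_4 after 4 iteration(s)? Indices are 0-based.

v_0 = (-1, 2).
v_1 = A·v_0 = (-1, -2).
v_2 = A·v_1 = (7, 2).
v_3 = A·v_2 = (-25, -2).
v_4 = A·v_3 = (79, 2).

v_4 = (79, 2)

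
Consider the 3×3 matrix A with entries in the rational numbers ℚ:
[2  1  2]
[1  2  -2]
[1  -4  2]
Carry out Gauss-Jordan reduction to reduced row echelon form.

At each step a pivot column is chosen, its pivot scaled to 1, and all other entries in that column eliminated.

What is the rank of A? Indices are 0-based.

[1] R0 /= 2  ⇒  (1, 1/2, 1)
     R1 -= 1·R0  ⇒  (0, 3/2, -3)
     R2 -= 1·R0  ⇒  (0, -9/2, 1)
[2] R1 /= 3/2  ⇒  (0, 1, -2)
     R0 -= 1/2·R1  ⇒  (1, 0, 2)
     R2 -= -9/2·R1  ⇒  (0, 0, -8)
[3] R2 /= -8  ⇒  (0, 0, 1)
     R0 -= 2·R2  ⇒  (1, 0, 0)
     R1 -= -2·R2  ⇒  (0, 1, 0)

rank = 3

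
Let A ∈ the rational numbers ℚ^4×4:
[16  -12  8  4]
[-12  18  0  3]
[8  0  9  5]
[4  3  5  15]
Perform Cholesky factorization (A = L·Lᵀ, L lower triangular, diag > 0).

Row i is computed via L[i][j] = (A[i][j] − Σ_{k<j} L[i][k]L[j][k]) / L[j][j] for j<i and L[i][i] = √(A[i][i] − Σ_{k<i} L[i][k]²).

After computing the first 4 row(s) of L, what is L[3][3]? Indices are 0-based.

L[3][3] = 3

Step 1: L[0][0] = √(16) = 4.
  L[1][0] = (-12) / L[0][0] = -3.
Step 2: L[1][1] = √(9) = 3.
  L[2][0] = (8) / L[0][0] = 2.
  L[2][1] = (6) / L[1][1] = 2.
Step 3: L[2][2] = √(1) = 1.
  L[3][0] = (4) / L[0][0] = 1.
  L[3][1] = (6) / L[1][1] = 2.
  L[3][2] = (-1) / L[2][2] = -1.
Step 4: L[3][3] = √(9) = 3.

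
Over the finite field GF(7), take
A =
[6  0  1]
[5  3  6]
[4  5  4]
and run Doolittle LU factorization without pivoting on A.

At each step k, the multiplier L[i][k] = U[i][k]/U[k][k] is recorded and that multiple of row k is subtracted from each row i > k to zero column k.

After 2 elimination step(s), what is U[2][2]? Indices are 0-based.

[col 0] pivot 6
  R1 -= 2*R0 → (0, 3, 4)  (L[1][0] := 2)
  R2 -= 3*R0 → (0, 5, 1)  (L[2][0] := 3)
[col 1] pivot 3
  R2 -= 4*R1 → (0, 0, 6)  (L[2][1] := 4)

U[2][2] = 6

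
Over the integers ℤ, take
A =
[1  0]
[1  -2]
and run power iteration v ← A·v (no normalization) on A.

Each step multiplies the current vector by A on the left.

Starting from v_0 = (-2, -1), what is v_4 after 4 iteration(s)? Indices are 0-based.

v_0 = (-2, -1).
v_1 = A·v_0 = (-2, 0).
v_2 = A·v_1 = (-2, -2).
v_3 = A·v_2 = (-2, 2).
v_4 = A·v_3 = (-2, -6).

v_4 = (-2, -6)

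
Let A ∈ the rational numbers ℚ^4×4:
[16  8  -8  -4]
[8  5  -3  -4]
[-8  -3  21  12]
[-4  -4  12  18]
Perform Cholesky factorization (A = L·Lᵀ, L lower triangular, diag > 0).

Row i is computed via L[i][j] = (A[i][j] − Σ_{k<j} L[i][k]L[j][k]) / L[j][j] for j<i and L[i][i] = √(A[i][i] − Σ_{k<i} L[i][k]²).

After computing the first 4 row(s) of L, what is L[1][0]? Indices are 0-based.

Step 1: L[0][0] = √(16) = 4.
  L[1][0] = (8) / L[0][0] = 2.
Step 2: L[1][1] = √(1) = 1.
  L[2][0] = (-8) / L[0][0] = -2.
  L[2][1] = (1) / L[1][1] = 1.
Step 3: L[2][2] = √(16) = 4.
  L[3][0] = (-4) / L[0][0] = -1.
  L[3][1] = (-2) / L[1][1] = -2.
  L[3][2] = (12) / L[2][2] = 3.
Step 4: L[3][3] = √(4) = 2.

L[1][0] = 2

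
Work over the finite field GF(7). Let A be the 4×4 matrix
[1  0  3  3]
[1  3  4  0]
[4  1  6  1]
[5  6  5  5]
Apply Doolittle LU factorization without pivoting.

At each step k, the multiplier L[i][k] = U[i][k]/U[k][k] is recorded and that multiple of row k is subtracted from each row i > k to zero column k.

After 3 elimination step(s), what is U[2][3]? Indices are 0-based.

k=0: U[0][0]=1
  eliminate (1,0): mult=1, new row 1: (0, 3, 1, 4); set L[1][0]=1
  eliminate (2,0): mult=4, new row 2: (0, 1, 1, 3); set L[2][0]=4
  eliminate (3,0): mult=5, new row 3: (0, 6, 4, 4); set L[3][0]=5
k=1: U[1][1]=3
  eliminate (2,1): mult=5, new row 2: (0, 0, 3, 4); set L[2][1]=5
  eliminate (3,1): mult=2, new row 3: (0, 0, 2, 3); set L[3][1]=2
k=2: U[2][2]=3
  eliminate (3,2): mult=3, new row 3: (0, 0, 0, 5); set L[3][2]=3

U[2][3] = 4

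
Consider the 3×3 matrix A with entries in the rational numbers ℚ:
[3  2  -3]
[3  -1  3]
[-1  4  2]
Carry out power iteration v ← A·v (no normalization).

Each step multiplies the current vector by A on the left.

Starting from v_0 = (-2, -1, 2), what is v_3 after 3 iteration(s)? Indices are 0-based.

v_3 = (-278, -35, -58)

v_0 = (-2, -1, 2).
v_1 = A·v_0 = (-14, 1, 2).
v_2 = A·v_1 = (-46, -37, 22).
v_3 = A·v_2 = (-278, -35, -58).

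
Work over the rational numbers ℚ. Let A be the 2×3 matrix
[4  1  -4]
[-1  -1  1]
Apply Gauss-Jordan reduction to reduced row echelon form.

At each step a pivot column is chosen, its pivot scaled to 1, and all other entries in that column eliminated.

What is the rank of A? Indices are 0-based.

rank = 2

pivot(0,0)=4: scale R0 → (1, 1/4, -1)
  clear (1,0): R1 −= (-1)R0 → (0, -3/4, 0)
pivot(1,1)=-3/4: scale R1 → (0, 1, 0)
  clear (0,1): R0 −= (1/4)R1 → (1, 0, -1)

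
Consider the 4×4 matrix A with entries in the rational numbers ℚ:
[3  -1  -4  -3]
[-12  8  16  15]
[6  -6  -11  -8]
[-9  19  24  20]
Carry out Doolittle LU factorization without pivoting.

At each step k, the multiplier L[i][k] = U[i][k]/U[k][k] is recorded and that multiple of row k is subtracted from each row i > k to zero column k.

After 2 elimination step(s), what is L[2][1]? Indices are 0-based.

L[2][1] = -1

Step 1: pivot at (0,0) is 3.
  row1 ← row1 − (-4)·row0  ⇒  L[1][0]=-4, U row1=(0, 4, 0, 3)
  row2 ← row2 − (2)·row0  ⇒  L[2][0]=2, U row2=(0, -4, -3, -2)
  row3 ← row3 − (-3)·row0  ⇒  L[3][0]=-3, U row3=(0, 16, 12, 11)
Step 2: pivot at (1,1) is 4.
  row2 ← row2 − (-1)·row1  ⇒  L[2][1]=-1, U row2=(0, 0, -3, 1)
  row3 ← row3 − (4)·row1  ⇒  L[3][1]=4, U row3=(0, 0, 12, -1)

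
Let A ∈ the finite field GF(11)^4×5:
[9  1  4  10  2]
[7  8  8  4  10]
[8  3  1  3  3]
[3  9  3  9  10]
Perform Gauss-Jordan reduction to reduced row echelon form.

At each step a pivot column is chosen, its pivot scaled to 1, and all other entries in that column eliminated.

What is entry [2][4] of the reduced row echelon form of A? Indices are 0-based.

pivot(0,0)=9: scale R0 → (1, 5, 9, 6, 10)
  clear (1,0): R1 −= (7)R0 → (0, 6, 0, 6, 6)
  clear (2,0): R2 −= (8)R0 → (0, 7, 6, 10, 0)
  clear (3,0): R3 −= (3)R0 → (0, 5, 9, 2, 2)
pivot(1,1)=6: scale R1 → (0, 1, 0, 1, 1)
  clear (0,1): R0 −= (5)R1 → (1, 0, 9, 1, 5)
  clear (2,1): R2 −= (7)R1 → (0, 0, 6, 3, 4)
  clear (3,1): R3 −= (5)R1 → (0, 0, 9, 8, 8)
pivot(2,2)=6: scale R2 → (0, 0, 1, 6, 8)
  clear (0,2): R0 −= (9)R2 → (1, 0, 0, 2, 10)
  clear (3,2): R3 −= (9)R2 → (0, 0, 0, 9, 2)
pivot(3,3)=9: scale R3 → (0, 0, 0, 1, 10)
  clear (0,3): R0 −= (2)R3 → (1, 0, 0, 0, 1)
  clear (1,3): R1 −= (1)R3 → (0, 1, 0, 0, 2)
  clear (2,3): R2 −= (6)R3 → (0, 0, 1, 0, 3)

M[2][4] = 3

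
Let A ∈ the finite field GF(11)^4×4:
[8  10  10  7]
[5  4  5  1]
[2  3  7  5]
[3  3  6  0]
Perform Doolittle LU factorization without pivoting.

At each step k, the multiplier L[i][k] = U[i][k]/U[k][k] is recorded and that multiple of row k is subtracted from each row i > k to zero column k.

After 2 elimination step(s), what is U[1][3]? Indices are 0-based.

U[1][3] = 9

k=0: U[0][0]=8
  eliminate (1,0): mult=2, new row 1: (0, 6, 7, 9); set L[1][0]=2
  eliminate (2,0): mult=3, new row 2: (0, 6, 10, 6); set L[2][0]=3
  eliminate (3,0): mult=10, new row 3: (0, 2, 5, 7); set L[3][0]=10
k=1: U[1][1]=6
  eliminate (2,1): mult=1, new row 2: (0, 0, 3, 8); set L[2][1]=1
  eliminate (3,1): mult=4, new row 3: (0, 0, 10, 4); set L[3][1]=4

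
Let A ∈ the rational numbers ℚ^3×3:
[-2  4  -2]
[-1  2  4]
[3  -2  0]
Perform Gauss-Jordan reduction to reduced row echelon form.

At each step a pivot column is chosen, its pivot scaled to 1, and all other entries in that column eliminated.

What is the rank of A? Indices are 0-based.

rank = 3

[1] R0 /= -2  ⇒  (1, -2, 1)
     R1 -= -1·R0  ⇒  (0, 0, 5)
     R2 -= 3·R0  ⇒  (0, 4, -3)
[2] R1 <-> R2
[2] R1 /= 4  ⇒  (0, 1, -3/4)
     R0 -= -2·R1  ⇒  (1, 0, -1/2)
[3] R2 /= 5  ⇒  (0, 0, 1)
     R0 -= -1/2·R2  ⇒  (1, 0, 0)
     R1 -= -3/4·R2  ⇒  (0, 1, 0)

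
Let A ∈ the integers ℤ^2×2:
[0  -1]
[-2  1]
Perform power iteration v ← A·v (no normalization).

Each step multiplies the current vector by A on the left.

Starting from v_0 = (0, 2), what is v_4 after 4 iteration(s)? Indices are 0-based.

v_0 = (0, 2).
v_1 = A·v_0 = (-2, 2).
v_2 = A·v_1 = (-2, 6).
v_3 = A·v_2 = (-6, 10).
v_4 = A·v_3 = (-10, 22).

v_4 = (-10, 22)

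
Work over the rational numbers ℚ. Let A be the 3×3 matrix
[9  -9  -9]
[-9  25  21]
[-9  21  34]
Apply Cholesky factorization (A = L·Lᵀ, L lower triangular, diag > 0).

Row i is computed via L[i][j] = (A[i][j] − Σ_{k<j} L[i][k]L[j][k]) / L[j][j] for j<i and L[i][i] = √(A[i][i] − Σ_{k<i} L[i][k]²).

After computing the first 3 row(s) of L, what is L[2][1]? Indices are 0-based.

L[2][1] = 3

Step 1: L[0][0] = √(9) = 3.
  L[1][0] = (-9) / L[0][0] = -3.
Step 2: L[1][1] = √(16) = 4.
  L[2][0] = (-9) / L[0][0] = -3.
  L[2][1] = (12) / L[1][1] = 3.
Step 3: L[2][2] = √(16) = 4.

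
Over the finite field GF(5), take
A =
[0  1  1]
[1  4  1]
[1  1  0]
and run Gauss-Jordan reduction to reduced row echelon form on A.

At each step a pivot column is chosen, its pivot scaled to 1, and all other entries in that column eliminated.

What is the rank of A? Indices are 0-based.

[1] R0 <-> R1
[1] R0 /= 1  ⇒  (1, 4, 1)
     R2 -= 1·R0  ⇒  (0, 2, 4)
[2] R1 /= 1  ⇒  (0, 1, 1)
     R0 -= 4·R1  ⇒  (1, 0, 2)
     R2 -= 2·R1  ⇒  (0, 0, 2)
[3] R2 /= 2  ⇒  (0, 0, 1)
     R0 -= 2·R2  ⇒  (1, 0, 0)
     R1 -= 1·R2  ⇒  (0, 1, 0)

rank = 3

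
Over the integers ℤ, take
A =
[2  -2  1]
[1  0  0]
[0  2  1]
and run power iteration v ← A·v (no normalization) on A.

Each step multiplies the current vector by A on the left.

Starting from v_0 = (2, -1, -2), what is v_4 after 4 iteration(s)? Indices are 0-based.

v_0 = (2, -1, -2).
v_1 = A·v_0 = (4, 2, -4).
v_2 = A·v_1 = (0, 4, 0).
v_3 = A·v_2 = (-8, 0, 8).
v_4 = A·v_3 = (-8, -8, 8).

v_4 = (-8, -8, 8)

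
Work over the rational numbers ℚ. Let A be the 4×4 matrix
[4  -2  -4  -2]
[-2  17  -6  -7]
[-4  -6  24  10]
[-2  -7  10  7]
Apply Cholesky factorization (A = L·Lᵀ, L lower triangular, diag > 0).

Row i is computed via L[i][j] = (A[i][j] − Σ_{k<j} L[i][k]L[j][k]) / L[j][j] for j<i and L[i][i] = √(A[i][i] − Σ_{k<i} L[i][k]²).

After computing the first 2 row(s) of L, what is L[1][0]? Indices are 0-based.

Step 1: L[0][0] = √(4) = 2.
  L[1][0] = (-2) / L[0][0] = -1.
Step 2: L[1][1] = √(16) = 4.

L[1][0] = -1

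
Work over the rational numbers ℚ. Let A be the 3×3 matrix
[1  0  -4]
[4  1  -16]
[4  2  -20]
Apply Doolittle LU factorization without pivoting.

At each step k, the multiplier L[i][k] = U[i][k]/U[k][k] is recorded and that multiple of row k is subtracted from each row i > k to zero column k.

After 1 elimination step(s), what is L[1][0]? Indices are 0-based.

L[1][0] = 4

Step 1: pivot at (0,0) is 1.
  row1 ← row1 − (4)·row0  ⇒  L[1][0]=4, U row1=(0, 1, 0)
  row2 ← row2 − (4)·row0  ⇒  L[2][0]=4, U row2=(0, 2, -4)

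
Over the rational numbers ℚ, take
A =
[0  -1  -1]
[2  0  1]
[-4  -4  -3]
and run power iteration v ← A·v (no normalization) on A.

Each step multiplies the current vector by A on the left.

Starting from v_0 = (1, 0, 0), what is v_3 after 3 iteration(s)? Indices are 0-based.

v_0 = (1, 0, 0).
v_1 = A·v_0 = (0, 2, -4).
v_2 = A·v_1 = (2, -4, 4).
v_3 = A·v_2 = (0, 8, -4).

v_3 = (0, 8, -4)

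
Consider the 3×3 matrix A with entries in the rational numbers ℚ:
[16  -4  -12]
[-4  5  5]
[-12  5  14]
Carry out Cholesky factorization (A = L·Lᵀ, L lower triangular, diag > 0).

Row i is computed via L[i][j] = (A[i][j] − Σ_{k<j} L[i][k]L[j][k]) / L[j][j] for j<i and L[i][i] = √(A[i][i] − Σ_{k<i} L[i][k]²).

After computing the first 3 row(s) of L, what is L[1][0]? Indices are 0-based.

L[1][0] = -1

Step 1: L[0][0] = √(16) = 4.
  L[1][0] = (-4) / L[0][0] = -1.
Step 2: L[1][1] = √(4) = 2.
  L[2][0] = (-12) / L[0][0] = -3.
  L[2][1] = (2) / L[1][1] = 1.
Step 3: L[2][2] = √(4) = 2.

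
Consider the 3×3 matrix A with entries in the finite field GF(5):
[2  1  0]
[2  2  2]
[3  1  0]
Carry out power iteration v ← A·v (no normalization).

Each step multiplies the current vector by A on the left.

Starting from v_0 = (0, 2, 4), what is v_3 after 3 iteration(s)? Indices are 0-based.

v_0 = (0, 2, 4).
v_1 = A·v_0 = (2, 2, 2).
v_2 = A·v_1 = (1, 2, 3).
v_3 = A·v_2 = (4, 2, 0).

v_3 = (4, 2, 0)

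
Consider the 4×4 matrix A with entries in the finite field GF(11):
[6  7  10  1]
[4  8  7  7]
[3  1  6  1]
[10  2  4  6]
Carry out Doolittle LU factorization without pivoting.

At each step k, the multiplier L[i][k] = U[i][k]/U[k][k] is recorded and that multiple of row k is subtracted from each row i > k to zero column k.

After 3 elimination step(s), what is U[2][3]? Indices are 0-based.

Step 1: pivot at (0,0) is 6.
  row1 ← row1 − (8)·row0  ⇒  L[1][0]=8, U row1=(0, 7, 4, 10)
  row2 ← row2 − (6)·row0  ⇒  L[2][0]=6, U row2=(0, 3, 1, 6)
  row3 ← row3 − (9)·row0  ⇒  L[3][0]=9, U row3=(0, 5, 2, 8)
Step 2: pivot at (1,1) is 7.
  row2 ← row2 − (2)·row1  ⇒  L[2][1]=2, U row2=(0, 0, 4, 8)
  row3 ← row3 − (7)·row1  ⇒  L[3][1]=7, U row3=(0, 0, 7, 4)
Step 3: pivot at (2,2) is 4.
  row3 ← row3 − (10)·row2  ⇒  L[3][2]=10, U row3=(0, 0, 0, 1)

U[2][3] = 8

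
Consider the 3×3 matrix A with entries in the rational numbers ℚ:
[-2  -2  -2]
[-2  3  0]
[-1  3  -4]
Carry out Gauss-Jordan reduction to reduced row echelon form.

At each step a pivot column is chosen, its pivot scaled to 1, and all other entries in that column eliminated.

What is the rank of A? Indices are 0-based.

rank = 3

step 1: normalize row 0 (÷-2) = (1, 1, 1)
  row 1: subtract -2×row0 = (0, 5, 2)
  row 2: subtract -1×row0 = (0, 4, -3)
step 2: normalize row 1 (÷5) = (0, 1, 2/5)
  row 0: subtract 1×row1 = (1, 0, 3/5)
  row 2: subtract 4×row1 = (0, 0, -23/5)
step 3: normalize row 2 (÷-23/5) = (0, 0, 1)
  row 0: subtract 3/5×row2 = (1, 0, 0)
  row 1: subtract 2/5×row2 = (0, 1, 0)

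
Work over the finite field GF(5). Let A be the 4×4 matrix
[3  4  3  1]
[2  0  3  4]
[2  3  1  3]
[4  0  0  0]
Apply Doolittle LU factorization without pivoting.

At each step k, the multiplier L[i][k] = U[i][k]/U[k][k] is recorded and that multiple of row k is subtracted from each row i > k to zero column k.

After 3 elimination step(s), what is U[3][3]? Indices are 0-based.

U[3][3] = 1

k=0: U[0][0]=3
  eliminate (1,0): mult=4, new row 1: (0, 4, 1, 0); set L[1][0]=4
  eliminate (2,0): mult=4, new row 2: (0, 2, 4, 4); set L[2][0]=4
  eliminate (3,0): mult=3, new row 3: (0, 3, 1, 2); set L[3][0]=3
k=1: U[1][1]=4
  eliminate (2,1): mult=3, new row 2: (0, 0, 1, 4); set L[2][1]=3
  eliminate (3,1): mult=2, new row 3: (0, 0, 4, 2); set L[3][1]=2
k=2: U[2][2]=1
  eliminate (3,2): mult=4, new row 3: (0, 0, 0, 1); set L[3][2]=4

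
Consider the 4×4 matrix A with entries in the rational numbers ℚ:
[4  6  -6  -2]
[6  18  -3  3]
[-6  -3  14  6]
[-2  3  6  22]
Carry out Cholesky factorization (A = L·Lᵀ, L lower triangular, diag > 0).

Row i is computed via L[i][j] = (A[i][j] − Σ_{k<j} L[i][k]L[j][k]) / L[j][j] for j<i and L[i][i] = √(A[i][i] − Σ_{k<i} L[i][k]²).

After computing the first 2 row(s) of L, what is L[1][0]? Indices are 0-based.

Step 1: L[0][0] = √(4) = 2.
  L[1][0] = (6) / L[0][0] = 3.
Step 2: L[1][1] = √(9) = 3.

L[1][0] = 3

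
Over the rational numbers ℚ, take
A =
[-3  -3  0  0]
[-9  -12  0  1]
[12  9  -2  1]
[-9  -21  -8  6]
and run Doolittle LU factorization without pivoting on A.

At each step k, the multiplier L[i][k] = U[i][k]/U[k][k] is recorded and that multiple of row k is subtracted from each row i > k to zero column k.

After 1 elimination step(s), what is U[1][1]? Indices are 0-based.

k=0: U[0][0]=-3
  eliminate (1,0): mult=3, new row 1: (0, -3, 0, 1); set L[1][0]=3
  eliminate (2,0): mult=-4, new row 2: (0, -3, -2, 1); set L[2][0]=-4
  eliminate (3,0): mult=3, new row 3: (0, -12, -8, 6); set L[3][0]=3

U[1][1] = -3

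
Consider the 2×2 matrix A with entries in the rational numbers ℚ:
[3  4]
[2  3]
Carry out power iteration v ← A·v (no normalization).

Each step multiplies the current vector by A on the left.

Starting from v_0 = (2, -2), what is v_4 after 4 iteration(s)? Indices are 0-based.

v_0 = (2, -2).
v_1 = A·v_0 = (-2, -2).
v_2 = A·v_1 = (-14, -10).
v_3 = A·v_2 = (-82, -58).
v_4 = A·v_3 = (-478, -338).

v_4 = (-478, -338)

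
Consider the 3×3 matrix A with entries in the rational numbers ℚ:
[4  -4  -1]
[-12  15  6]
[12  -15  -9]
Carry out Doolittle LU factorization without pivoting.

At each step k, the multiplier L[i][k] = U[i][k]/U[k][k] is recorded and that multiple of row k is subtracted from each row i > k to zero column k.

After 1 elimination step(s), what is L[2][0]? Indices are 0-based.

[col 0] pivot 4
  R1 -= -3*R0 → (0, 3, 3)  (L[1][0] := -3)
  R2 -= 3*R0 → (0, -3, -6)  (L[2][0] := 3)

L[2][0] = 3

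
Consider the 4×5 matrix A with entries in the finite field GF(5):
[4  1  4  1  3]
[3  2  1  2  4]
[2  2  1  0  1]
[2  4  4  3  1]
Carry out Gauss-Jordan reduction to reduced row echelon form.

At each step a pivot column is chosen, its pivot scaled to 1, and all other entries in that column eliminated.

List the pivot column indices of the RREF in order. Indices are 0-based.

step 1: normalize row 0 (÷4) = (1, 4, 1, 4, 2)
  row 1: subtract 3×row0 = (0, 0, 3, 0, 3)
  row 2: subtract 2×row0 = (0, 4, 4, 2, 2)
  row 3: subtract 2×row0 = (0, 1, 2, 0, 2)
step 2: exchange rows 1,2
step 2: normalize row 1 (÷4) = (0, 1, 1, 3, 3)
  row 0: subtract 4×row1 = (1, 0, 2, 2, 0)
  row 3: subtract 1×row1 = (0, 0, 1, 2, 4)
step 3: normalize row 2 (÷3) = (0, 0, 1, 0, 1)
  row 0: subtract 2×row2 = (1, 0, 0, 2, 3)
  row 1: subtract 1×row2 = (0, 1, 0, 3, 2)
  row 3: subtract 1×row2 = (0, 0, 0, 2, 3)
step 4: normalize row 3 (÷2) = (0, 0, 0, 1, 4)
  row 0: subtract 2×row3 = (1, 0, 0, 0, 0)
  row 1: subtract 3×row3 = (0, 1, 0, 0, 0)

pivot columns: 0, 1, 2, 3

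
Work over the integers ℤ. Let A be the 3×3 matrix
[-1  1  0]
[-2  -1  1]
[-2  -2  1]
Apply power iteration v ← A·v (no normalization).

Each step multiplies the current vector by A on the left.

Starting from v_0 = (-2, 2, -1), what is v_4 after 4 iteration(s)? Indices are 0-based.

v_0 = (-2, 2, -1).
v_1 = A·v_0 = (4, 1, -1).
v_2 = A·v_1 = (-3, -10, -11).
v_3 = A·v_2 = (-7, 5, 15).
v_4 = A·v_3 = (12, 24, 19).

v_4 = (12, 24, 19)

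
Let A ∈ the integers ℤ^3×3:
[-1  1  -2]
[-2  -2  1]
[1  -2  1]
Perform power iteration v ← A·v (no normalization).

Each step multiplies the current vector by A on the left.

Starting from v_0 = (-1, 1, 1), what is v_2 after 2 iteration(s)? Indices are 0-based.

v_2 = (5, -4, -4)

v_0 = (-1, 1, 1).
v_1 = A·v_0 = (0, 1, -2).
v_2 = A·v_1 = (5, -4, -4).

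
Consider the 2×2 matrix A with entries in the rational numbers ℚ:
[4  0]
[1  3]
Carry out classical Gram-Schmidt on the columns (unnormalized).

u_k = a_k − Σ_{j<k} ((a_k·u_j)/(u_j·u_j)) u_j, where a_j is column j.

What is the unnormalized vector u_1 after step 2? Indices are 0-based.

Step 1: u_0 = a_0 = (4, 1).
Step 2: u_1 = a_1 − (3/17)·u_0 = (-12/17, 48/17).

u_1 = (-12/17, 48/17)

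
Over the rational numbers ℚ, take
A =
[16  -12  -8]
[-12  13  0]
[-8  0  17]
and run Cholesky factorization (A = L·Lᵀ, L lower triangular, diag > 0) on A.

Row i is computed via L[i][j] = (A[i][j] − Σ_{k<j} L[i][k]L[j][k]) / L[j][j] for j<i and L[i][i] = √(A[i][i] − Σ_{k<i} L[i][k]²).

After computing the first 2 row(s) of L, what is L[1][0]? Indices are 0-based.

L[1][0] = -3

Step 1: L[0][0] = √(16) = 4.
  L[1][0] = (-12) / L[0][0] = -3.
Step 2: L[1][1] = √(4) = 2.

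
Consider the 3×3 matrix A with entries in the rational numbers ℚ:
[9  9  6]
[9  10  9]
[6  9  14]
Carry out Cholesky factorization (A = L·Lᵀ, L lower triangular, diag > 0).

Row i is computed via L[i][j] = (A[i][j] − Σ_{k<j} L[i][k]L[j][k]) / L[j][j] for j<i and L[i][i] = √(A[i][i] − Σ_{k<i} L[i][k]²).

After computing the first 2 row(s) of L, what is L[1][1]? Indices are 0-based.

Step 1: L[0][0] = √(9) = 3.
  L[1][0] = (9) / L[0][0] = 3.
Step 2: L[1][1] = √(1) = 1.

L[1][1] = 1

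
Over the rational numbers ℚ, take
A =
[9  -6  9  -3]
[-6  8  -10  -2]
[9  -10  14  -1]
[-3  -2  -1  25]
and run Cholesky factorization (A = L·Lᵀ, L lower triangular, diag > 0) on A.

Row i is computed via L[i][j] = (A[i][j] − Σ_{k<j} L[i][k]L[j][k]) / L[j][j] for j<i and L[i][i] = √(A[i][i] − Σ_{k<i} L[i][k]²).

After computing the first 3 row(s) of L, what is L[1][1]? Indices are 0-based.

Step 1: L[0][0] = √(9) = 3.
  L[1][0] = (-6) / L[0][0] = -2.
Step 2: L[1][1] = √(4) = 2.
  L[2][0] = (9) / L[0][0] = 3.
  L[2][1] = (-4) / L[1][1] = -2.
Step 3: L[2][2] = √(1) = 1.

L[1][1] = 2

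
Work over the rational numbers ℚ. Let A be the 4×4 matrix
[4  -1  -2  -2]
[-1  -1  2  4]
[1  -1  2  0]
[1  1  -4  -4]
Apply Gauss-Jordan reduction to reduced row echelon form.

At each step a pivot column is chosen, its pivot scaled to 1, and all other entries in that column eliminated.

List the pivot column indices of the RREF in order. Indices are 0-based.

pivot columns: 0, 1, 2, 3

[1] R0 /= 4  ⇒  (1, -1/4, -1/2, -1/2)
     R1 -= -1·R0  ⇒  (0, -5/4, 3/2, 7/2)
     R2 -= 1·R0  ⇒  (0, -3/4, 5/2, 1/2)
     R3 -= 1·R0  ⇒  (0, 5/4, -7/2, -7/2)
[2] R1 /= -5/4  ⇒  (0, 1, -6/5, -14/5)
     R0 -= -1/4·R1  ⇒  (1, 0, -4/5, -6/5)
     R2 -= -3/4·R1  ⇒  (0, 0, 8/5, -8/5)
     R3 -= 5/4·R1  ⇒  (0, 0, -2, 0)
[3] R2 /= 8/5  ⇒  (0, 0, 1, -1)
     R0 -= -4/5·R2  ⇒  (1, 0, 0, -2)
     R1 -= -6/5·R2  ⇒  (0, 1, 0, -4)
     R3 -= -2·R2  ⇒  (0, 0, 0, -2)
[4] R3 /= -2  ⇒  (0, 0, 0, 1)
     R0 -= -2·R3  ⇒  (1, 0, 0, 0)
     R1 -= -4·R3  ⇒  (0, 1, 0, 0)
     R2 -= -1·R3  ⇒  (0, 0, 1, 0)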